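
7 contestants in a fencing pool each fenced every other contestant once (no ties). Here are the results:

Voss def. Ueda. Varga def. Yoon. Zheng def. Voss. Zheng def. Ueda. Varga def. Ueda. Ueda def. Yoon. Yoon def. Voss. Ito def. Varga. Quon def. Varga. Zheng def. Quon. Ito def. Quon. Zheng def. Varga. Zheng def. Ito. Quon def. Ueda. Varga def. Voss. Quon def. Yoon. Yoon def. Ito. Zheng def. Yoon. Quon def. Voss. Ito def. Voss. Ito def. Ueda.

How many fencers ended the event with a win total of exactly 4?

Win totals: Yoon 2, Voss 1, Quon 4, Varga 3, Ueda 1, Ito 4, Zheng 6.
Exactly 4: Quon, Ito — 2 fencers.

2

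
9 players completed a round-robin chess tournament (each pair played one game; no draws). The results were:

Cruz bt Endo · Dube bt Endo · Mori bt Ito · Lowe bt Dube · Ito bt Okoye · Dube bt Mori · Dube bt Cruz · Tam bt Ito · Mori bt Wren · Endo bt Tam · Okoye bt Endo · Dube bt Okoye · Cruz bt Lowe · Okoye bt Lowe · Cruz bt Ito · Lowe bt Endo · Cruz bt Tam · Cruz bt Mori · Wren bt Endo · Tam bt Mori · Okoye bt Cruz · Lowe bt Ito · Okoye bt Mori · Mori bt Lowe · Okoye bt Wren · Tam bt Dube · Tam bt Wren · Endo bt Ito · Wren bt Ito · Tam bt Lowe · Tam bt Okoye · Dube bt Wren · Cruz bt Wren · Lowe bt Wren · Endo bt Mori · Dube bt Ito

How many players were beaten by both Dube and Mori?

Dube beat: Ito, Cruz, Okoye, Wren, Mori, Endo.
Mori beat: Ito, Lowe, Wren.
Both beat: Ito, Wren — 2.

2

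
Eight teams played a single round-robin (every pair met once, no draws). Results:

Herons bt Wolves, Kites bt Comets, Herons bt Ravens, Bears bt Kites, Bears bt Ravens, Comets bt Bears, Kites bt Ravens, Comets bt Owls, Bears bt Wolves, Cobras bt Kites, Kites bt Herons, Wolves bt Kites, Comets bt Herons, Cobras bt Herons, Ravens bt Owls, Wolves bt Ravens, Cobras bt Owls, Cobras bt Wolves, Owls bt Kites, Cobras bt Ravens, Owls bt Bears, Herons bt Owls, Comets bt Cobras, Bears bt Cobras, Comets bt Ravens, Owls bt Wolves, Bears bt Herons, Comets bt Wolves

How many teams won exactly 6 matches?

1

Win totals: Comets 6, Wolves 2, Kites 3, Bears 5, Owls 3, Ravens 1, Cobras 5, Herons 3.
Exactly 6: Comets — 1 team.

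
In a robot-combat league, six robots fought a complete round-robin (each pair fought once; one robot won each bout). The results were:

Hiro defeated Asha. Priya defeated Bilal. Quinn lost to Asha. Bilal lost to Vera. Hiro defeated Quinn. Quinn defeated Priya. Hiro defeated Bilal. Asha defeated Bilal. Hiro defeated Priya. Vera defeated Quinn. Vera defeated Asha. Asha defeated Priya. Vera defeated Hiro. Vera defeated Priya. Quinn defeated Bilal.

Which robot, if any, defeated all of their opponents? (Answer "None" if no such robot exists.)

Vera has 5 wins out of 5 opponents — a perfect record.

Vera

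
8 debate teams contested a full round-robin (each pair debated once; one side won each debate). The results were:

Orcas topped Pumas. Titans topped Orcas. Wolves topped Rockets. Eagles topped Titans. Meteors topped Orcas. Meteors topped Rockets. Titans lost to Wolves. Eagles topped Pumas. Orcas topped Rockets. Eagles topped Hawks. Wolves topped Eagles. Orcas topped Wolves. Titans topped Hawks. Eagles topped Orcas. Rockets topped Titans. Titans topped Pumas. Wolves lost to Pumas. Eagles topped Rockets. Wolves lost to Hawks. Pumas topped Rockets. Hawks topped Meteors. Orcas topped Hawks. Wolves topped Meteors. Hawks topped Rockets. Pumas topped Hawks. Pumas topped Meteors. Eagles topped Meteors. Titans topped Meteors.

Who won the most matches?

Eagles

Win totals: Pumas 4, Titans 4, Rockets 1, Orcas 4, Hawks 3, Meteors 2, Eagles 6, Wolves 4.
Eagles leads with 6 wins (next highest: 4).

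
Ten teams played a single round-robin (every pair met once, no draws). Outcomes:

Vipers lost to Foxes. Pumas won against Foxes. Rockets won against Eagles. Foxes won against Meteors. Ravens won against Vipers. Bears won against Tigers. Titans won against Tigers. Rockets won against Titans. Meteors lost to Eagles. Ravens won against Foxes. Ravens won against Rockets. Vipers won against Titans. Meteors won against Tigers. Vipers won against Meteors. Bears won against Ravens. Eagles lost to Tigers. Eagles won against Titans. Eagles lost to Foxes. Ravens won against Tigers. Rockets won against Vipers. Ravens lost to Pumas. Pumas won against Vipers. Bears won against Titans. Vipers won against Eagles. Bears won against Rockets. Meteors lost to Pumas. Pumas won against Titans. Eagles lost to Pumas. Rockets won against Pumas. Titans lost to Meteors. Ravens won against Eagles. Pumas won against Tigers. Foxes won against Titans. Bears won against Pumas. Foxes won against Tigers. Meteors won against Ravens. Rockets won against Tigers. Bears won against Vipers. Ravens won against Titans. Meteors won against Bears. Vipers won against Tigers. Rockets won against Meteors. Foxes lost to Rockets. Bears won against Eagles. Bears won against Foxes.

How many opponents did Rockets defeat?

Rockets' results: beat Pumas, Tigers, Titans, Vipers, Eagles, Foxes, Meteors; lost to Bears, Ravens.
That is 7 wins.

7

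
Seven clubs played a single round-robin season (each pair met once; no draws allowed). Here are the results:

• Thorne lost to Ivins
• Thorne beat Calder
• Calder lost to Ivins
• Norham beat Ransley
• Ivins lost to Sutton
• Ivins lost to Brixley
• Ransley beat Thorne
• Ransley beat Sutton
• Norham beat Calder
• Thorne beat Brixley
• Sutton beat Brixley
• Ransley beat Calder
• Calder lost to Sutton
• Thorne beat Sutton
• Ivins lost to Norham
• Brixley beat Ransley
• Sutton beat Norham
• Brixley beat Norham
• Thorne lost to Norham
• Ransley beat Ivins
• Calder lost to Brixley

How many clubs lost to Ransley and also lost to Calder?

Ransley beat: Ivins, Sutton, Thorne, Calder.
Calder beat: no one.
No one was beaten by both.

0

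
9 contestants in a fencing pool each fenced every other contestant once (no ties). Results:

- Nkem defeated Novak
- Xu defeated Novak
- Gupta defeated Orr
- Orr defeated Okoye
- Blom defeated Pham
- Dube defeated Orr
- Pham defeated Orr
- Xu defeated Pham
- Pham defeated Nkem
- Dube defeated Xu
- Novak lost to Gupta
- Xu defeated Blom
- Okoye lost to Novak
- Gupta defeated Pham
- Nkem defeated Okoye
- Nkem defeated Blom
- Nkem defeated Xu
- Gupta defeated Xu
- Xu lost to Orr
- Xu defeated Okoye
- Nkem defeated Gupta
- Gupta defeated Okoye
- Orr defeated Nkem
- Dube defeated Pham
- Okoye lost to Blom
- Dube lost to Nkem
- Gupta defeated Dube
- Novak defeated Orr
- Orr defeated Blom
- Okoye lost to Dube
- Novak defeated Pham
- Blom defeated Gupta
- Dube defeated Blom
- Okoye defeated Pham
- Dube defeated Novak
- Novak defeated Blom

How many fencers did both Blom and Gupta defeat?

Blom beat: Gupta, Okoye, Pham.
Gupta beat: Novak, Xu, Orr, Dube, Okoye, Pham.
Both beat: Okoye, Pham — 2.

2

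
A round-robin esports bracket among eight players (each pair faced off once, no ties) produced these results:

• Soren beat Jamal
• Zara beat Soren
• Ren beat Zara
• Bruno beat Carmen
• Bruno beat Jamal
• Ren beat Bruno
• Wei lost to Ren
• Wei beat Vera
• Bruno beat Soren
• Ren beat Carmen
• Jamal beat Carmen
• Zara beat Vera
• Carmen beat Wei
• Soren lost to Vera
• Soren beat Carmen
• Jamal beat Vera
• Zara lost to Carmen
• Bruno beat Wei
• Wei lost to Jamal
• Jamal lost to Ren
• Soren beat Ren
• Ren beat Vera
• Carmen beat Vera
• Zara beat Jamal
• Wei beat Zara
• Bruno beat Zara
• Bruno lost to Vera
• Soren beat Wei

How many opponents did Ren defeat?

Ren's results: beat Zara, Bruno, Jamal, Vera, Wei, Carmen; lost to Soren.
That is 6 wins.

6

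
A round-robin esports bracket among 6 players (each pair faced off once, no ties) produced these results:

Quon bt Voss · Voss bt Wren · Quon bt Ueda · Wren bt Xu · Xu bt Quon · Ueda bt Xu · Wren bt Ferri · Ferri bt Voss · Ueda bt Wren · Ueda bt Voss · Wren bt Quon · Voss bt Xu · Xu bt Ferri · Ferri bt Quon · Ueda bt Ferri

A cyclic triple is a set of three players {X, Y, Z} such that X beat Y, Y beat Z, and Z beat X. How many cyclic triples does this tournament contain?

Win totals: Wren 3, Xu 2, Ueda 4, Quon 2, Ferri 2, Voss 2.
A player with w wins dominates both others in C(w,2) triples; summing gives 3 + 1 + 6 + 1 + 1 + 1 = 13 transitive triples.
Total triples C(6,3) = 20, so cyclic triples = 20 − 13 = 7.

7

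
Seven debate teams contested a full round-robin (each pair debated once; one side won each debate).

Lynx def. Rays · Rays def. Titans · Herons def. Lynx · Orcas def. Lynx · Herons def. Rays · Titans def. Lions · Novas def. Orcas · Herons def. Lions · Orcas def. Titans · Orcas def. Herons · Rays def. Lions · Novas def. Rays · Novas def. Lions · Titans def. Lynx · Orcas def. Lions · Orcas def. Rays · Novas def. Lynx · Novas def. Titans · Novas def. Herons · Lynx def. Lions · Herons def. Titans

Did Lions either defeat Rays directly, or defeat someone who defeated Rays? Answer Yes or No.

Lions did not beat Rays directly.
Lions beat no one, so there is no intermediate team.

No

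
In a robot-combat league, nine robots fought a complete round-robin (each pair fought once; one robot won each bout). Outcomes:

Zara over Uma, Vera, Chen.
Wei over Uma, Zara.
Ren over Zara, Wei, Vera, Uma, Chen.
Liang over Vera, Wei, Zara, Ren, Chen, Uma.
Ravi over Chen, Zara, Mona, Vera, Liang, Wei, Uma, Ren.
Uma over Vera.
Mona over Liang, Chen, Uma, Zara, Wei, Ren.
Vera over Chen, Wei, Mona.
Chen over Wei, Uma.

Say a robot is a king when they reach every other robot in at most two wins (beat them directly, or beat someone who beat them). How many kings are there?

1

Ravi reaches everyone (king).
Uma cannot reach Ravi, Zara, Ren, Liang in two steps.
Wei cannot reach Ravi, Mona, Ren, Liang in two steps.
Chen cannot reach Ravi, Mona, Ren, Liang in two steps.
Zara cannot reach Ravi, Ren, Liang in two steps.
Mona cannot reach Ravi in two steps.
Ren cannot reach Ravi, Liang in two steps.
Liang cannot reach Ravi in two steps.
Vera cannot reach Ravi in two steps.
Kings: Ravi — 1.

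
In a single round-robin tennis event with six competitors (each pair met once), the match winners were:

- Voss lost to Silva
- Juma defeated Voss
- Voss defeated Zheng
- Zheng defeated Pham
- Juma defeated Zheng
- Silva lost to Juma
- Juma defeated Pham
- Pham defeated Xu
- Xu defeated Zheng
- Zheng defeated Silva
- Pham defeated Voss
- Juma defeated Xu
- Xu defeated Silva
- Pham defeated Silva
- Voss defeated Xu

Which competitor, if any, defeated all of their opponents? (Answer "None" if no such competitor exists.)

Juma

Juma has 5 wins out of 5 opponents — a perfect record.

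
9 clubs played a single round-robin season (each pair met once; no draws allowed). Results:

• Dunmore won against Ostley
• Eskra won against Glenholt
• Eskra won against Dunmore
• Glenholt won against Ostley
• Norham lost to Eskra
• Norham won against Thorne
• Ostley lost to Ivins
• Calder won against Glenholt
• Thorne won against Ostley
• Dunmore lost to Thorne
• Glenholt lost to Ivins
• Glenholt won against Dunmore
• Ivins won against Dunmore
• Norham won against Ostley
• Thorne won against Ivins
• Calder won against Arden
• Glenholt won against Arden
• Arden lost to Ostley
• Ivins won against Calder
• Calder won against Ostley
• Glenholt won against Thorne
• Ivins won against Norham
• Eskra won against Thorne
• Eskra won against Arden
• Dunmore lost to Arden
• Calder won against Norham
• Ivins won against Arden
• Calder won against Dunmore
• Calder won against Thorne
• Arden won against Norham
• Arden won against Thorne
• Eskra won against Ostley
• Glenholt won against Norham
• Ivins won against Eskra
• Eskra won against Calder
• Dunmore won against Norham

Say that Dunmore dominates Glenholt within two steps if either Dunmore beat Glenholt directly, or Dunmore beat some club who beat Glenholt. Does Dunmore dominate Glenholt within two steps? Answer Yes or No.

Dunmore did not beat Glenholt directly.
Dunmore beat Norham, Ostley, but each of them lost to Glenholt. No two-step path.

No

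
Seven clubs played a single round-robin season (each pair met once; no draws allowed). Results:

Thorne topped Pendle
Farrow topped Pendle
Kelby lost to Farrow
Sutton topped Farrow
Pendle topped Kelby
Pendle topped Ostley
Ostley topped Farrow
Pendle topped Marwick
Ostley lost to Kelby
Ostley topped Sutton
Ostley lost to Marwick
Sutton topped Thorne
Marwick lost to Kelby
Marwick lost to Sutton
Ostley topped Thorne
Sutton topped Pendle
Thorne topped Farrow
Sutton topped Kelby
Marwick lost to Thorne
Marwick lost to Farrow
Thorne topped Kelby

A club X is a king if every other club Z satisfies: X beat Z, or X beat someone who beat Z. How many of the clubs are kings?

Sutton reaches everyone (king).
Ostley reaches everyone (king).
Marwick cannot reach Pendle, Kelby in two steps.
Pendle reaches everyone (king).
Farrow cannot reach Sutton, Thorne in two steps.
Kelby cannot reach Pendle in two steps.
Thorne cannot reach Sutton in two steps.
Kings: Sutton, Ostley, Pendle — 3.

3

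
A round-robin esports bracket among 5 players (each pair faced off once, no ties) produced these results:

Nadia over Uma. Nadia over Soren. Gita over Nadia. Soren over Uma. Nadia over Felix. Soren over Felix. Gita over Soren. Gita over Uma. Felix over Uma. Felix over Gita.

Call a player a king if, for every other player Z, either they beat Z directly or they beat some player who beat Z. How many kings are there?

3

Soren cannot reach Nadia in two steps.
Uma cannot reach Soren, Nadia, Felix, Gita in two steps.
Nadia reaches everyone (king).
Felix reaches everyone (king).
Gita reaches everyone (king).
Kings: Nadia, Felix, Gita — 3.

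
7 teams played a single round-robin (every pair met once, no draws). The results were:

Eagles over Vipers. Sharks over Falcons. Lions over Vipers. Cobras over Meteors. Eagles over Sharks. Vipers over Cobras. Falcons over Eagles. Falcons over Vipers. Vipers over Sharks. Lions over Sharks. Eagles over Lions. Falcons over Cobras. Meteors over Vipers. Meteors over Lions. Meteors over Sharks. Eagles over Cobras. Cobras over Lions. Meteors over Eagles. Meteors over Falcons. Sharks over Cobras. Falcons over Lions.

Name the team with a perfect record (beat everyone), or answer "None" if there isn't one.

Highest win total is Meteors with 5 (out of 6 possible).
Meteors lost to Cobras, so no team went undefeated.

None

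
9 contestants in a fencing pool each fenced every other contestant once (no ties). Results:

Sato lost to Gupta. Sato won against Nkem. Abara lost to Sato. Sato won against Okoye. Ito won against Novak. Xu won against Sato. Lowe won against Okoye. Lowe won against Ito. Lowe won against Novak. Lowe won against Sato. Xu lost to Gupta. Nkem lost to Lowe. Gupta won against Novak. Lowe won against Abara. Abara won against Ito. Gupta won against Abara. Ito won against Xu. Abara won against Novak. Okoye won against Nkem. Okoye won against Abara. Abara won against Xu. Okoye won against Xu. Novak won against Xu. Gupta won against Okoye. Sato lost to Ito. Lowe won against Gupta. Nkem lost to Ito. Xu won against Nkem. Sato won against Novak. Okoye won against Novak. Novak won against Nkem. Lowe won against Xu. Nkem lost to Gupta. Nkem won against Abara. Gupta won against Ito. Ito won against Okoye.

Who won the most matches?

Win totals: Xu 2, Nkem 1, Okoye 4, Sato 4, Novak 2, Gupta 7, Abara 3, Ito 5, Lowe 8.
Lowe leads with 8 wins (next highest: 7).

Lowe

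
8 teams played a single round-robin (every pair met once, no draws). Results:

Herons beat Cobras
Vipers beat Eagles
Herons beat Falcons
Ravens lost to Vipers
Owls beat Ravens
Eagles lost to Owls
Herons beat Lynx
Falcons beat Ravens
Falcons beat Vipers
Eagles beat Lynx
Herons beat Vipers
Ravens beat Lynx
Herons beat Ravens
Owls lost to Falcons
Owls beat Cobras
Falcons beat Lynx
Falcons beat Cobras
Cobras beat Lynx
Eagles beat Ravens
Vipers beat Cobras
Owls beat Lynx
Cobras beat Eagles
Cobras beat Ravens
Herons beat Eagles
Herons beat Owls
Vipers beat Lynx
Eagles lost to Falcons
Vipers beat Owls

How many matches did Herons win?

Herons' results: beat Cobras, Owls, Ravens, Falcons, Lynx, Eagles, Vipers; lost to no one.
That is 7 wins.

7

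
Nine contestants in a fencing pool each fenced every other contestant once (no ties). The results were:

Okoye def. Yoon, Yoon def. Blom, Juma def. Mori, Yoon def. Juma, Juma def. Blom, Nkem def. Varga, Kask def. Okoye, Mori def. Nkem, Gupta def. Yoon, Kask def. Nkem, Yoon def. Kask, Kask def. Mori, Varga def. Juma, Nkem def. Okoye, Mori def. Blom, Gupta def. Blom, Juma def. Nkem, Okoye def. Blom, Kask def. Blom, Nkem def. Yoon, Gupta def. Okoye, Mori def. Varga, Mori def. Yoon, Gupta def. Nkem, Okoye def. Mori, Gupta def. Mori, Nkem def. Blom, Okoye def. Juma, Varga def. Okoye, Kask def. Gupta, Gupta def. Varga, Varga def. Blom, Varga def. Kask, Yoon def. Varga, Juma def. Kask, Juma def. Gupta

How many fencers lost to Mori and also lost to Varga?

Mori beat: Yoon, Blom, Nkem, Varga.
Varga beat: Juma, Okoye, Kask, Blom.
Both beat: Blom — 1.

1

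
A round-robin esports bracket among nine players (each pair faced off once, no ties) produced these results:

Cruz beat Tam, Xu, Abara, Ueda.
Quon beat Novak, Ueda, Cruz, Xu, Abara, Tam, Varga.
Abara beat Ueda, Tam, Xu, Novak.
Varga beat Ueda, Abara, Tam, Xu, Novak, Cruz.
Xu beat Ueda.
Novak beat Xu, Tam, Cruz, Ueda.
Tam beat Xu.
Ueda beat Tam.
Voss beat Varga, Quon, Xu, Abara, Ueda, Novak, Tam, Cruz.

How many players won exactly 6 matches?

Win totals: Novak 4, Quon 7, Varga 6, Voss 8, Xu 1, Ueda 1, Abara 4, Tam 1, Cruz 4.
Exactly 6: Varga — 1 player.

1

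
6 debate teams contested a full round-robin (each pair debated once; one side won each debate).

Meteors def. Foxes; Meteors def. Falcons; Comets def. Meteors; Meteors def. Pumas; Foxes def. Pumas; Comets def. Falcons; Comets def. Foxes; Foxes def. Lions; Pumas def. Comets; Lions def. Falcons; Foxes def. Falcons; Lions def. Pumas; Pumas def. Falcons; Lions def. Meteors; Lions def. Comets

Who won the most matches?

Win totals: Falcons 0, Foxes 3, Comets 3, Lions 4, Meteors 3, Pumas 2.
Lions leads with 4 wins (next highest: 3).

Lions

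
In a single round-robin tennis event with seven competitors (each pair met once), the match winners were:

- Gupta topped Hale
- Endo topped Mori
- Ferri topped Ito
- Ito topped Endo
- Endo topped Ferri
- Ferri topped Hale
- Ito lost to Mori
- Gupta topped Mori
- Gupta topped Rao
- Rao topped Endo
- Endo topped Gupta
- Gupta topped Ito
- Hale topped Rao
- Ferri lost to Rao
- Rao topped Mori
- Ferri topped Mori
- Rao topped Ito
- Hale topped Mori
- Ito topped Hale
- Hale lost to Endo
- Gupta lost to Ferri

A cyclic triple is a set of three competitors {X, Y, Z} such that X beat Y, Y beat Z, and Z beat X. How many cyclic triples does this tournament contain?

9

Win totals: Ferri 4, Rao 4, Endo 4, Mori 1, Gupta 4, Ito 2, Hale 2.
A competitor with w wins dominates both others in C(w,2) triples; summing gives 6 + 6 + 6 + 0 + 6 + 1 + 1 = 26 transitive triples.
Total triples C(7,3) = 35, so cyclic triples = 35 − 26 = 9.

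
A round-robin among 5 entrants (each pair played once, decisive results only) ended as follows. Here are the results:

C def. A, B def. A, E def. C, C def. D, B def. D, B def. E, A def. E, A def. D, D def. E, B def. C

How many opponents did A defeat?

2

A's results: beat D, E; lost to B, C.
That is 2 wins.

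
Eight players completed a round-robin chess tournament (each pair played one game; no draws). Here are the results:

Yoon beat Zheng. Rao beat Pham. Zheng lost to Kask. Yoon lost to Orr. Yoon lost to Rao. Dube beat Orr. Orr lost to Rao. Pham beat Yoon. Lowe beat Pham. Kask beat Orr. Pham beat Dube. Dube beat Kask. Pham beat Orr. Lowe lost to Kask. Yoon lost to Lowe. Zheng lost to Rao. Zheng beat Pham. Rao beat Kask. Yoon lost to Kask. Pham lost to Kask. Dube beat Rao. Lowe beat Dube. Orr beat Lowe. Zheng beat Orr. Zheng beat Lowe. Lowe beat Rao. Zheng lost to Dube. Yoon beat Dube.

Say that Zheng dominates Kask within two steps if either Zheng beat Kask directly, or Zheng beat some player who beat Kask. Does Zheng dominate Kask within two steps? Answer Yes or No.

No

Zheng did not beat Kask directly.
Zheng beat Orr, Pham, Lowe, but each of them lost to Kask. No two-step path.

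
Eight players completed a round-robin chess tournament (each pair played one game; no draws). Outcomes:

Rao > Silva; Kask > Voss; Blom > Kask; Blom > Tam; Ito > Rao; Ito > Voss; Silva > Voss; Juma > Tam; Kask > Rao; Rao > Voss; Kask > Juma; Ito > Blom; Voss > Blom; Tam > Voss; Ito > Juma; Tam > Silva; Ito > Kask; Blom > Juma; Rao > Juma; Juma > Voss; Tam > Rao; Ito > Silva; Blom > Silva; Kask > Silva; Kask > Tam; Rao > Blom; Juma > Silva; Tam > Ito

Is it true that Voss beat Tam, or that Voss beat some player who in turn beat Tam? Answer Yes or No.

Voss did not beat Tam directly.
Voss beat Blom. Of those, Blom beat Tam.

Yes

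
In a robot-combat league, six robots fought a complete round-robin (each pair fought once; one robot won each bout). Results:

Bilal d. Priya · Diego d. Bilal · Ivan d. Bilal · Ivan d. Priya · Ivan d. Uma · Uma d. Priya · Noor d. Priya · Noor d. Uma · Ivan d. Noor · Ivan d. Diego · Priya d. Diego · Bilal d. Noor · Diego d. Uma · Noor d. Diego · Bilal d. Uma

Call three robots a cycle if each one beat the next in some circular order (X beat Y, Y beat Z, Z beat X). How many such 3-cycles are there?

3

Of the C(6,3) = 20 triples, the cyclic ones are: {Priya, Bilal, Diego}; {Priya, Diego, Uma}; {Bilal, Diego, Noor}.
That is 3.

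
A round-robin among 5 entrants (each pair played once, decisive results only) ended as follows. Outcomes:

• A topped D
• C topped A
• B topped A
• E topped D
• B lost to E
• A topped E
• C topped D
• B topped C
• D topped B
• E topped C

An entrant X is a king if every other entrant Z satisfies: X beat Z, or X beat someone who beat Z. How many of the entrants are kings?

A reaches everyone (king).
B reaches everyone (king).
C reaches everyone (king).
D cannot reach E in two steps.
E reaches everyone (king).
Kings: A, B, C, E — 4.

4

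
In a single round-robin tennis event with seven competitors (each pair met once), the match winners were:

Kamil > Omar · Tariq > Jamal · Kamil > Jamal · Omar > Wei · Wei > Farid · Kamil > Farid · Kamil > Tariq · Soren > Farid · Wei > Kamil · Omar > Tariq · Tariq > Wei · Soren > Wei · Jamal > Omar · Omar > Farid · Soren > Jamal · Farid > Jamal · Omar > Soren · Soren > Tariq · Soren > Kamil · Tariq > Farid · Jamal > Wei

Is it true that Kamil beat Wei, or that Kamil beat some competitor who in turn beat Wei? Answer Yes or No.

Kamil did not beat Wei directly.
Kamil beat Farid, Tariq, Jamal, Omar. Of those, Tariq beat Wei.

Yes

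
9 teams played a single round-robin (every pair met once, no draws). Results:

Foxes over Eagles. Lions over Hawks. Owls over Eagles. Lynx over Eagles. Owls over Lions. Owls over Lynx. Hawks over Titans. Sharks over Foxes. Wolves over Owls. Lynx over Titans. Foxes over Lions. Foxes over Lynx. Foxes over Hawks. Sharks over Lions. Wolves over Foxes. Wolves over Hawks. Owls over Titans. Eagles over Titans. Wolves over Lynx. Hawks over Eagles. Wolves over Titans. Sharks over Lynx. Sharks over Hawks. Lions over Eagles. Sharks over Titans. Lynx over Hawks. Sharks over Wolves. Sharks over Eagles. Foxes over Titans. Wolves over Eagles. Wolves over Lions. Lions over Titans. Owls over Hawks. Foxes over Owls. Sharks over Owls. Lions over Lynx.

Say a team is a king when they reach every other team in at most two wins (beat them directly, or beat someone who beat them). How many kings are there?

1

Lions cannot reach Sharks, Wolves, Owls, Foxes in two steps.
Titans cannot reach Lions, Sharks, Wolves, Hawks, Owls, Eagles, Foxes, Lynx in two steps.
Sharks reaches everyone (king).
Wolves cannot reach Sharks in two steps.
Hawks cannot reach Lions, Sharks, Wolves, Owls, Foxes, Lynx in two steps.
Owls cannot reach Sharks, Wolves, Foxes in two steps.
Eagles cannot reach Lions, Sharks, Wolves, Hawks, Owls, Foxes, Lynx in two steps.
Foxes cannot reach Sharks, Wolves in two steps.
Lynx cannot reach Lions, Sharks, Wolves, Owls, Foxes in two steps.
Kings: Sharks — 1.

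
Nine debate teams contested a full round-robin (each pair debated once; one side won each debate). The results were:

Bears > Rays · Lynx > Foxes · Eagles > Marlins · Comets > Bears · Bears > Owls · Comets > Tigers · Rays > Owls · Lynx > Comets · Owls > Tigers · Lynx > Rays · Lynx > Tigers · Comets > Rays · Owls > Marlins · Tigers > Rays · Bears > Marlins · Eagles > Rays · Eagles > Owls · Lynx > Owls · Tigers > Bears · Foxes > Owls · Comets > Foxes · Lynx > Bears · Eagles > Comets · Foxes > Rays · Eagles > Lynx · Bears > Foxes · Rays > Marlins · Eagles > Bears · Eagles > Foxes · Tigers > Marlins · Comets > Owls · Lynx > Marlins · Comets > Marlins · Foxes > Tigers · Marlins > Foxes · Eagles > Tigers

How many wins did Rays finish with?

2

Rays' results: beat Marlins, Owls; lost to Comets, Foxes, Bears, Tigers, Eagles, Lynx.
That is 2 wins.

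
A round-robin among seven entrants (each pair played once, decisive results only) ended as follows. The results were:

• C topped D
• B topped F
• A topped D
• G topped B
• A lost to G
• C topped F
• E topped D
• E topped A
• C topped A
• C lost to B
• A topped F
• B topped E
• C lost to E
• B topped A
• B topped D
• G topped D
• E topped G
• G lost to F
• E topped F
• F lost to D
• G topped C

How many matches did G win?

4

G's results: beat A, B, C, D; lost to E, F.
That is 4 wins.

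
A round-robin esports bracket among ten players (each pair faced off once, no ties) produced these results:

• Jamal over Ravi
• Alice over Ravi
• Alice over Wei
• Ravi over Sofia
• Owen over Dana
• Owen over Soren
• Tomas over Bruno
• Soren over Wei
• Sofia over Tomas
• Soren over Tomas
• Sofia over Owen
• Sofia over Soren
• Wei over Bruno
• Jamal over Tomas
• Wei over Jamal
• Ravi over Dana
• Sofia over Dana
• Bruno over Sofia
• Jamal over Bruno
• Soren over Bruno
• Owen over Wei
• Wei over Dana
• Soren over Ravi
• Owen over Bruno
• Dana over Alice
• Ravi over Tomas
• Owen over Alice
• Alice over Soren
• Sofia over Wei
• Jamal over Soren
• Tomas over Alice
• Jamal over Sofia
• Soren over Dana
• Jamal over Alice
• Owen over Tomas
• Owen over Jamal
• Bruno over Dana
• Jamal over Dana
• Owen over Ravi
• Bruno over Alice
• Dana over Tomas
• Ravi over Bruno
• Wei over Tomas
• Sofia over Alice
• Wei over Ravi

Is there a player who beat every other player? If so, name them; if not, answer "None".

Highest win total is Owen with 8 (out of 9 possible).
Owen lost to Sofia, so no player went undefeated.

None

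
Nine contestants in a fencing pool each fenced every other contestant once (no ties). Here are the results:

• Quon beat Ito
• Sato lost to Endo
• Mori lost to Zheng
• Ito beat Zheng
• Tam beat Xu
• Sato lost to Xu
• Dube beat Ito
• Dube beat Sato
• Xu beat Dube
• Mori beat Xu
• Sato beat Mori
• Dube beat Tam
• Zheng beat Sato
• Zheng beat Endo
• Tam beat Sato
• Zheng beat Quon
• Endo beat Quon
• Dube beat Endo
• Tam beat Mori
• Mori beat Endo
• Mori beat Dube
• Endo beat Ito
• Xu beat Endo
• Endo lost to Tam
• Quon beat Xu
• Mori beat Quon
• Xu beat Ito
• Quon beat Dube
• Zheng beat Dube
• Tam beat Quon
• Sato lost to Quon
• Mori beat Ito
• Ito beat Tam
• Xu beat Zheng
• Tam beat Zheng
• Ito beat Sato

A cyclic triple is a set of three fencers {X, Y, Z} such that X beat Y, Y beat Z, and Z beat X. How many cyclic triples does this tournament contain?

Win totals: Quon 4, Dube 4, Xu 5, Sato 1, Endo 3, Tam 6, Ito 3, Mori 5, Zheng 5.
A fencer with w wins dominates both others in C(w,2) triples; summing gives 6 + 6 + 10 + 0 + 3 + 15 + 3 + 10 + 10 = 63 transitive triples.
Total triples C(9,3) = 84, so cyclic triples = 84 − 63 = 21.

21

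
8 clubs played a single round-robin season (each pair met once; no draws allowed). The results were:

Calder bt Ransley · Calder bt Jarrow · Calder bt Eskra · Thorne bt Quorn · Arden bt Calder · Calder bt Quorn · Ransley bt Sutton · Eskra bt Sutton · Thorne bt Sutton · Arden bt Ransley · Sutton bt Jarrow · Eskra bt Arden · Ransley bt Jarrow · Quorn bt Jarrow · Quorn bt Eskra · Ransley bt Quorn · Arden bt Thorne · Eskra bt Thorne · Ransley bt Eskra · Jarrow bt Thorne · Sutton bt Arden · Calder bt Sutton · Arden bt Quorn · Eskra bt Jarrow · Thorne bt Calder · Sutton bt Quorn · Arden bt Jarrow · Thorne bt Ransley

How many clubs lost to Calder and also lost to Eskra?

2

Calder beat: Ransley, Eskra, Sutton, Quorn, Jarrow.
Eskra beat: Thorne, Arden, Sutton, Jarrow.
Both beat: Sutton, Jarrow — 2.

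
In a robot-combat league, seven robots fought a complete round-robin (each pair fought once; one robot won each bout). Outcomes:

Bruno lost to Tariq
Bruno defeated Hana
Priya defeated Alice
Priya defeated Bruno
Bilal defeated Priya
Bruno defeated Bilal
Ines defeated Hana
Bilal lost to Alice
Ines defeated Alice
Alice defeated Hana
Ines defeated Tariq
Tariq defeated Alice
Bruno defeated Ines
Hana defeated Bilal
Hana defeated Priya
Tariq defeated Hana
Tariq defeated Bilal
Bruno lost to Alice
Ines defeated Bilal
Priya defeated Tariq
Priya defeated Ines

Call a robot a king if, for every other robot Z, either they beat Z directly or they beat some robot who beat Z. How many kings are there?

Bilal cannot reach Hana in two steps.
Hana reaches everyone (king).
Alice cannot reach Tariq in two steps.
Bruno reaches everyone (king).
Ines reaches everyone (king).
Priya reaches everyone (king).
Tariq reaches everyone (king).
Kings: Hana, Bruno, Ines, Priya, Tariq — 5.

5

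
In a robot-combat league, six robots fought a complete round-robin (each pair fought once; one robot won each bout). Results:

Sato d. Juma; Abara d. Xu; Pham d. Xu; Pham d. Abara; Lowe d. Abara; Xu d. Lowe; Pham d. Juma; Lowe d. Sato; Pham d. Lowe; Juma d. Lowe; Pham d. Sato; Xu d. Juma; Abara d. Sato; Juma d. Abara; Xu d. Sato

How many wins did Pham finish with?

5

Pham's results: beat Sato, Lowe, Xu, Juma, Abara; lost to no one.
That is 5 wins.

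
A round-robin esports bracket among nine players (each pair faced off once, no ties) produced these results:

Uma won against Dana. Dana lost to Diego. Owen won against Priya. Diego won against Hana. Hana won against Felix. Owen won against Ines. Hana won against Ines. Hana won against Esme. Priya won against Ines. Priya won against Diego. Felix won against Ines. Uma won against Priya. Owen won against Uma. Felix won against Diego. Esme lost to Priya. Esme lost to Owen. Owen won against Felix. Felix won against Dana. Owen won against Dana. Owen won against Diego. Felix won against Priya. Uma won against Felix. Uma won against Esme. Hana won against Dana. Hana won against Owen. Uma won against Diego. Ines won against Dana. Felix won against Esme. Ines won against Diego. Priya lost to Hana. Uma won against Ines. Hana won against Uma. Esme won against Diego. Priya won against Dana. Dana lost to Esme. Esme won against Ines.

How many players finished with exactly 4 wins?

1

Win totals: Diego 2, Uma 6, Priya 4, Hana 7, Esme 3, Dana 0, Felix 5, Owen 7, Ines 2.
Exactly 4: Priya — 1 player.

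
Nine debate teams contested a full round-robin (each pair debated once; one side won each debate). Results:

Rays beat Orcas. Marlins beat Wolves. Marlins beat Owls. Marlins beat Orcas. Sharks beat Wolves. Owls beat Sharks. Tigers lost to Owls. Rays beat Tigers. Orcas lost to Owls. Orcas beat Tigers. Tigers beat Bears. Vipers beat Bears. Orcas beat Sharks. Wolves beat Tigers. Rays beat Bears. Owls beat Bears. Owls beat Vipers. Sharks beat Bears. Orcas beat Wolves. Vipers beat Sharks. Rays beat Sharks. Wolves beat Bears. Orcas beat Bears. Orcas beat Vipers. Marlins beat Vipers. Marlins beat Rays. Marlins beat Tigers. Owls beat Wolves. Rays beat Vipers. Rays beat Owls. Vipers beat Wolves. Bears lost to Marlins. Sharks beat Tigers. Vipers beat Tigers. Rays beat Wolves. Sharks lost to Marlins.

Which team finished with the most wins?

Win totals: Wolves 2, Vipers 4, Rays 7, Bears 0, Orcas 5, Tigers 1, Marlins 8, Sharks 3, Owls 6.
Marlins leads with 8 wins (next highest: 7).

Marlins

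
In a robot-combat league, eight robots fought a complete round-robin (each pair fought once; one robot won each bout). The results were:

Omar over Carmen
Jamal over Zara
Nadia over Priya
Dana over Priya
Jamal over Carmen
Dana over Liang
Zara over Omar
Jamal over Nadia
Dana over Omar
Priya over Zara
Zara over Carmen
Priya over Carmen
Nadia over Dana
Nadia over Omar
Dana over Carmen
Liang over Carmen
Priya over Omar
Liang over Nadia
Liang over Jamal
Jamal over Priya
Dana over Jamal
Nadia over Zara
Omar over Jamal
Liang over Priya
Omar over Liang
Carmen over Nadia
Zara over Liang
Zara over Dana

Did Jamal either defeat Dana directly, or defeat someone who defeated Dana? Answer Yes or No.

Yes

Jamal did not beat Dana directly.
Jamal beat Nadia, Zara, Priya, Carmen. Of those, Nadia beat Dana.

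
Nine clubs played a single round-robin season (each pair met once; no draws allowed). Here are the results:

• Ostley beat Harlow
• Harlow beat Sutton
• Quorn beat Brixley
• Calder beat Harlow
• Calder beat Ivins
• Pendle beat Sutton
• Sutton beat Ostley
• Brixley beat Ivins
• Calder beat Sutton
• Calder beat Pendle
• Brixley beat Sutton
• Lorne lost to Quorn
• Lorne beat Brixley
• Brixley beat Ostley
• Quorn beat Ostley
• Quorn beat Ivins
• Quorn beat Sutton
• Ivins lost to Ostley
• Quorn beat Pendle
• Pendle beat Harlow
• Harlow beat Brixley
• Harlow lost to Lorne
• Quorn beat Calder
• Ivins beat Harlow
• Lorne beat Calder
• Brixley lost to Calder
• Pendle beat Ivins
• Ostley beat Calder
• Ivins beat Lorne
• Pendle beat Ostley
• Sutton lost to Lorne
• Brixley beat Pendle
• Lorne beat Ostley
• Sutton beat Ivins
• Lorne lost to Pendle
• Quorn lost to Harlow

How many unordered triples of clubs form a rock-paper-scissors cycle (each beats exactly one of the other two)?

Win totals: Quorn 7, Pendle 5, Ostley 3, Sutton 2, Calder 5, Lorne 5, Harlow 3, Brixley 4, Ivins 2.
A club with w wins dominates both others in C(w,2) triples; summing gives 21 + 10 + 3 + 1 + 10 + 10 + 3 + 6 + 1 = 65 transitive triples.
Total triples C(9,3) = 84, so cyclic triples = 84 − 65 = 19.

19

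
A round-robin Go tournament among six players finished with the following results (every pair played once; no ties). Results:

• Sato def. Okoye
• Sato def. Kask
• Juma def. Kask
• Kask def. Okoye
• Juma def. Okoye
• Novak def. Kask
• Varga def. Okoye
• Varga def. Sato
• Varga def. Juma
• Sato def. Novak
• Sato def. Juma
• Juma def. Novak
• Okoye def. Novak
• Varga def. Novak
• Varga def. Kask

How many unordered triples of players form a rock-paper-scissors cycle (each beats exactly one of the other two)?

1

Of the C(6,3) = 20 triples, the cyclic ones are: {Okoye, Kask, Novak}.
That is 1.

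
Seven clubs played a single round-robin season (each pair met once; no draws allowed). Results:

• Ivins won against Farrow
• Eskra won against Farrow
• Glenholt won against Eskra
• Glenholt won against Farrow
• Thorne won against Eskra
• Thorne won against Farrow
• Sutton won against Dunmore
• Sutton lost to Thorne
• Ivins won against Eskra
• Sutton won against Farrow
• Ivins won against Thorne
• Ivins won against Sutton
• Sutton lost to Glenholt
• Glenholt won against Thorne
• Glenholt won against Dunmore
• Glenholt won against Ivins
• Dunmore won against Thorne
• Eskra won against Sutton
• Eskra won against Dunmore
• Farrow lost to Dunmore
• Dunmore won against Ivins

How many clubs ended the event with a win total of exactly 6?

Win totals: Dunmore 3, Eskra 3, Ivins 4, Thorne 3, Sutton 2, Glenholt 6, Farrow 0.
Exactly 6: Glenholt — 1 club.

1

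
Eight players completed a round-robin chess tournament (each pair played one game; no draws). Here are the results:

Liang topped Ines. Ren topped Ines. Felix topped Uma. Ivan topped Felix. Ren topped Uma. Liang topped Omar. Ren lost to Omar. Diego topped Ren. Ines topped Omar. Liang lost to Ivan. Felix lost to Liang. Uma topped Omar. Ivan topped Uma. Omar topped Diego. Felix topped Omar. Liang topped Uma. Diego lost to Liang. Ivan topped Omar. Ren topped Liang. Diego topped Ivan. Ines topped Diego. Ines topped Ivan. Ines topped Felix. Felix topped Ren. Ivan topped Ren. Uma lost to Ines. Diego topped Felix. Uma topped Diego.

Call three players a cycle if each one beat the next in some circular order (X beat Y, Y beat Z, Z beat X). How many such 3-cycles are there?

15

Win totals: Felix 3, Liang 5, Diego 3, Ren 3, Omar 2, Uma 2, Ivan 5, Ines 5.
A player with w wins dominates both others in C(w,2) triples; summing gives 3 + 10 + 3 + 3 + 1 + 1 + 10 + 10 = 41 transitive triples.
Total triples C(8,3) = 56, so cyclic triples = 56 − 41 = 15.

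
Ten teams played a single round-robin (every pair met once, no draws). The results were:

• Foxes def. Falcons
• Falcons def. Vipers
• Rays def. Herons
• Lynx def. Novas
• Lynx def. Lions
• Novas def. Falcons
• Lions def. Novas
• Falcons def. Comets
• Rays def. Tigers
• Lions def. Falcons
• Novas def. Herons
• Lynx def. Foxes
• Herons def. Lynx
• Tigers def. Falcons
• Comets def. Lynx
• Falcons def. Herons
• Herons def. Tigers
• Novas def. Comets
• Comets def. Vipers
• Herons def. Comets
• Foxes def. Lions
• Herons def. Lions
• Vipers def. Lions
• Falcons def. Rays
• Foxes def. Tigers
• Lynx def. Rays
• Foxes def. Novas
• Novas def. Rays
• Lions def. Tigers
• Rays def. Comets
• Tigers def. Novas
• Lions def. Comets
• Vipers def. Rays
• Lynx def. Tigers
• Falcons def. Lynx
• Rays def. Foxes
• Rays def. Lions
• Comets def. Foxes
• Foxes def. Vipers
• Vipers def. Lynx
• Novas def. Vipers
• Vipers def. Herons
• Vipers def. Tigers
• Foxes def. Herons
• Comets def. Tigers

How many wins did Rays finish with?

5

Rays' results: beat Lions, Comets, Tigers, Herons, Foxes; lost to Novas, Falcons, Vipers, Lynx.
That is 5 wins.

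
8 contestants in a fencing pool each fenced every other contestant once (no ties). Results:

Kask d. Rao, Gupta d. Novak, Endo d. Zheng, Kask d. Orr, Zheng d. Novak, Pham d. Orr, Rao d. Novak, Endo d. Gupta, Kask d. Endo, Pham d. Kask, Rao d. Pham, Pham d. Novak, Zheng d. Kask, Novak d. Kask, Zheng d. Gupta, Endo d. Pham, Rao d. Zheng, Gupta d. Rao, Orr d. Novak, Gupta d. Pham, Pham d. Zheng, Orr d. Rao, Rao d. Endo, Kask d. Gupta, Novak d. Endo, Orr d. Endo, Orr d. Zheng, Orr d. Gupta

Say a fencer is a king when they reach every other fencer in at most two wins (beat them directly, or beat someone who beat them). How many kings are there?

8

Pham reaches everyone (king).
Rao reaches everyone (king).
Zheng reaches everyone (king).
Endo reaches everyone (king).
Gupta reaches everyone (king).
Orr reaches everyone (king).
Novak reaches everyone (king).
Kask reaches everyone (king).
Kings: Pham, Rao, Zheng, Endo, Gupta, Orr, Novak, Kask — 8.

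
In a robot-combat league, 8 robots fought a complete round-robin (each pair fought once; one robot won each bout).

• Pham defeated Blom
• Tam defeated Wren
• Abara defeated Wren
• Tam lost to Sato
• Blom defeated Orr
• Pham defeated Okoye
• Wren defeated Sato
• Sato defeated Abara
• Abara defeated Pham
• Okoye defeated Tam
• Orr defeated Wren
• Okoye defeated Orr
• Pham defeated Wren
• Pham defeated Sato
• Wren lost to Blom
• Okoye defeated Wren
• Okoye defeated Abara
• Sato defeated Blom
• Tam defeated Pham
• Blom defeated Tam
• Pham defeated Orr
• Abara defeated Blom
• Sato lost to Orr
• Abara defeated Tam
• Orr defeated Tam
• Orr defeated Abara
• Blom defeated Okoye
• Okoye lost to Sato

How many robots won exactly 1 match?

1

Win totals: Tam 2, Okoye 4, Blom 4, Pham 5, Sato 4, Wren 1, Orr 4, Abara 4.
Exactly 1: Wren — 1 robot.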